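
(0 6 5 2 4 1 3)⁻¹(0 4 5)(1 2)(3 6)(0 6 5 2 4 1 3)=(0 5)(1 2 6)(3 4)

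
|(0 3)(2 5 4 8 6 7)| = 6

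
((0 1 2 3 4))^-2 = (0 3 1 4 2)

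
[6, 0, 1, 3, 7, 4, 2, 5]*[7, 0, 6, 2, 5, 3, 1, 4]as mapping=[0→1, 1→7, 2→0, 3→2, 4→4, 5→5, 6→6, 7→3]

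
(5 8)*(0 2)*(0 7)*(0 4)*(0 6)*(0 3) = (0 2 7 4 6 3)(5 8)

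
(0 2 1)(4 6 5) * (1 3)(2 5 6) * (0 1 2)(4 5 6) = (0 6 4)(2 3)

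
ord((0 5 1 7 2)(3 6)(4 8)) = 10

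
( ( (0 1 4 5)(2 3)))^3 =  (0 5 4 1)(2 3)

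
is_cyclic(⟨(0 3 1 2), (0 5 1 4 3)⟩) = no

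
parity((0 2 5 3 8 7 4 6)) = odd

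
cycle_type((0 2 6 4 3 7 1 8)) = 8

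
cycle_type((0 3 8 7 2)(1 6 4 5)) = 4.5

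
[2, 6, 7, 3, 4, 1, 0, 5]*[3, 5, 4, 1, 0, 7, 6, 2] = [4, 6, 2, 1, 0, 5, 3, 7] 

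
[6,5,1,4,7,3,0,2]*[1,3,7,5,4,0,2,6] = [2,0,3,4,6,5,1,7]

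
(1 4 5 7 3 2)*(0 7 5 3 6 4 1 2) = (0 7 6 4 3)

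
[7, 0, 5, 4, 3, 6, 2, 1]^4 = [7, 0, 5, 3, 4, 6, 2, 1]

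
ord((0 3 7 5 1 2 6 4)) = 8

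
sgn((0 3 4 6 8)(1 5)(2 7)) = 1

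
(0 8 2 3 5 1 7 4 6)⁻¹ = (0 6 4 7 1 5 3 2 8)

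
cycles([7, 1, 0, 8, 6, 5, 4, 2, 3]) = (0 7 2)(3 8)(4 6)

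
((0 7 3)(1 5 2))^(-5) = (0 7 3)(1 5 2)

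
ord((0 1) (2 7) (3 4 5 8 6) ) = 10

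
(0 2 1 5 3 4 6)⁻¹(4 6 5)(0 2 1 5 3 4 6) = (0 3 6)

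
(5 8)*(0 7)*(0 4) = (0 7 4)(5 8)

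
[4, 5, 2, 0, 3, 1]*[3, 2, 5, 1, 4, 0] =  [4, 0, 5, 3, 1, 2]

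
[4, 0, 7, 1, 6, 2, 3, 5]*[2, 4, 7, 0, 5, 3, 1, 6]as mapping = [0→5, 1→2, 2→6, 3→4, 4→1, 5→7, 6→0, 7→3]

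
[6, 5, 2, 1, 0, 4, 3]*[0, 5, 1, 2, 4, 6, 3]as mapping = [0→3, 1→6, 2→1, 3→5, 4→0, 5→4, 6→2]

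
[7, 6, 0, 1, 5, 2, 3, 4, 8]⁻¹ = [2, 3, 5, 6, 7, 4, 1, 0, 8]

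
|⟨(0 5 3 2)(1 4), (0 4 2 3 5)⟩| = 360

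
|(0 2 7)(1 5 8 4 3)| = 15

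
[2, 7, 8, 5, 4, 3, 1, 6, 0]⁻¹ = [8, 6, 0, 5, 4, 3, 7, 1, 2]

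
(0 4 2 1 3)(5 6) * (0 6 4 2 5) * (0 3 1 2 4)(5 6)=(0 4 6 3 5)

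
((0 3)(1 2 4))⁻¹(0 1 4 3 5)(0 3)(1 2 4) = (0 5 3 2 1)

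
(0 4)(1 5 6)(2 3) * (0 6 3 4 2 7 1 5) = (0 2 4 6 5 3 7 1)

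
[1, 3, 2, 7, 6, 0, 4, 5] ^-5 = [0, 1, 2, 3, 6, 5, 4, 7] 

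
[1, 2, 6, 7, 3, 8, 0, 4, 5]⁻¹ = [6, 0, 1, 4, 7, 8, 2, 3, 5]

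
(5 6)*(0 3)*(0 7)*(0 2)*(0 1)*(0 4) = (0 3 7 2 1 4)(5 6)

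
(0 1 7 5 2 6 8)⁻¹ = (0 8 6 2 5 7 1)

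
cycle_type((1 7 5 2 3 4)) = 6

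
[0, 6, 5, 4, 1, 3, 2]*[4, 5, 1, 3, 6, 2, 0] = [4, 0, 2, 6, 5, 3, 1]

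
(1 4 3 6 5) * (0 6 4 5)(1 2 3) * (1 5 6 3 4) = (0 3 1 6)(2 4 5)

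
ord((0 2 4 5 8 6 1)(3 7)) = 14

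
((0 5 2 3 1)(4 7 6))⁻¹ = (0 1 3 2 5)(4 6 7)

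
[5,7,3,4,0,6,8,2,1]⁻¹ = [4,8,7,2,3,0,5,1,6]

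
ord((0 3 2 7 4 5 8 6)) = 8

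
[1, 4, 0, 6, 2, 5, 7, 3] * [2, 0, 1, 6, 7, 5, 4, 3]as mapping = [0→0, 1→7, 2→2, 3→4, 4→1, 5→5, 6→3, 7→6]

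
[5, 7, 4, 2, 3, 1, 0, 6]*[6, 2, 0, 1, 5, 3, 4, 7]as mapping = [0→3, 1→7, 2→5, 3→0, 4→1, 5→2, 6→6, 7→4]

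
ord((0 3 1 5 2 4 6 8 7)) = 9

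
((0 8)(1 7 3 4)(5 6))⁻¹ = (0 8)(1 4 3 7)(5 6)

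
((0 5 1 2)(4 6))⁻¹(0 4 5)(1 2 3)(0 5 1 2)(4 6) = (0 3 2)(1 5 6)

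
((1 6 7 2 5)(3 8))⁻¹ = (1 5 2 7 6)(3 8)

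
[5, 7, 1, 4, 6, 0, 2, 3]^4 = [0, 6, 4, 1, 7, 5, 3, 2]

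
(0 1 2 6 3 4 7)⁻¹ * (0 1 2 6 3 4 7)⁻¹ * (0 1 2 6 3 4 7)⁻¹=(0 3 1 4 2 7 6)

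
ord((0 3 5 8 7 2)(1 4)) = 6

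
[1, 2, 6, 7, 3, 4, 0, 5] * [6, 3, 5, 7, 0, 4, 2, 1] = [3, 5, 2, 1, 7, 0, 6, 4]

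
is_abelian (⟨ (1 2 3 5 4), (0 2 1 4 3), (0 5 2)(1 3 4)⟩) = no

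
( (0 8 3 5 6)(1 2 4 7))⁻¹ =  (0 6 5 3 8)(1 7 4 2)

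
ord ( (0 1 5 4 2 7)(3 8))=6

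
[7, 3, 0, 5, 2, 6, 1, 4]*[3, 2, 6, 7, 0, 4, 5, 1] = [1, 7, 3, 4, 6, 5, 2, 0]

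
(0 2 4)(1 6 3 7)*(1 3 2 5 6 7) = (0 5 6 2 4)(1 7 3)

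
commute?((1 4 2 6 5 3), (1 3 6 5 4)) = no:(1 4 2 6 5 3) * (1 3 6 5 4) = (2 5 6 4), (1 3 6 5 4) * (1 4 2 6 5 3) = (2 6 3 5)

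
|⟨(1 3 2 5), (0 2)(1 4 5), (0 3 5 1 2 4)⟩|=720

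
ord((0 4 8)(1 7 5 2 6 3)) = 6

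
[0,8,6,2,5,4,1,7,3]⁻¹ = [0,6,3,8,5,4,2,7,1]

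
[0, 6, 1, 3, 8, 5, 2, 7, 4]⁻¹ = [0, 2, 6, 3, 8, 5, 1, 7, 4]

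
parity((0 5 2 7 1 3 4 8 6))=even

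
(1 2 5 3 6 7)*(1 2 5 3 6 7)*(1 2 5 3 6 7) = (1 3)(2 6)(5 7)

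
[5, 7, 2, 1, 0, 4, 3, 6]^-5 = [5, 3, 2, 6, 0, 4, 7, 1]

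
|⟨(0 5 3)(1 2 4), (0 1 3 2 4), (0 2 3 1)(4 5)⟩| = 360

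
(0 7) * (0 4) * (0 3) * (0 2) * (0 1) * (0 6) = (0 7 4 3 2 1 6)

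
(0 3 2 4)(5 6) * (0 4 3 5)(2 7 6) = (0 5 2 3 7 6)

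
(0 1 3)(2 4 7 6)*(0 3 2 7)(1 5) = (0 5 1 2 4)(6 7)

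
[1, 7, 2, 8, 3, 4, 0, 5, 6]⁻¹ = [6, 0, 2, 4, 5, 7, 8, 1, 3]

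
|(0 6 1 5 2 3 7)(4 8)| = 14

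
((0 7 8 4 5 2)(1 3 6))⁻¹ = (0 2 5 4 8 7)(1 6 3)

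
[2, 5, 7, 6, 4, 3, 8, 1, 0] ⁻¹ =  [8, 7, 0, 5, 4, 1, 3, 2, 6] 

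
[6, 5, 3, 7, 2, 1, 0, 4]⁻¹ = [6, 5, 4, 2, 7, 1, 0, 3]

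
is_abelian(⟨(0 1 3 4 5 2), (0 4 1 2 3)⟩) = no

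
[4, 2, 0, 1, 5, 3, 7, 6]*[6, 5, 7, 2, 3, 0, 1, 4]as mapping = [0→3, 1→7, 2→6, 3→5, 4→0, 5→2, 6→4, 7→1]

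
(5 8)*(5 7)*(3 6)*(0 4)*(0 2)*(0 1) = (0 4 2 1)(3 6)(5 8 7)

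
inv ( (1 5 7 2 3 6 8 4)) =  (1 4 8 6 3 2 7 5)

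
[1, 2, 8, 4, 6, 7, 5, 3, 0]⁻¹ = [8, 0, 1, 7, 3, 6, 4, 5, 2]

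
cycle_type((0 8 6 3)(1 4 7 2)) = 4^2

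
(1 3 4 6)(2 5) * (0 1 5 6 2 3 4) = (0 1 4 2 6 5 3)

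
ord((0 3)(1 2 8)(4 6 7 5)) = 12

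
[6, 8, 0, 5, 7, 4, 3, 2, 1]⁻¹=[2, 8, 7, 6, 5, 3, 0, 4, 1]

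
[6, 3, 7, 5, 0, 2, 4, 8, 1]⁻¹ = [4, 8, 5, 1, 6, 3, 0, 2, 7]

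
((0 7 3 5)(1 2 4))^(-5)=(0 5 3 7)(1 2 4)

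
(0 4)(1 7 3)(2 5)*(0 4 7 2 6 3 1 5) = (0 7 1 2)(3 5 6)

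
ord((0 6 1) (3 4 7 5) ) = 12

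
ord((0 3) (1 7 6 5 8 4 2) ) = 14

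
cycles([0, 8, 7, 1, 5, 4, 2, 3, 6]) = (1 8 6 2 7 3) (4 5) 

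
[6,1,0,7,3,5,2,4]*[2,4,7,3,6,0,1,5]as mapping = [0→1,1→4,2→2,3→5,4→3,5→0,6→7,7→6]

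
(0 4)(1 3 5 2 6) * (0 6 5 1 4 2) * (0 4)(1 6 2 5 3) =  (0 5 4 2 3 6)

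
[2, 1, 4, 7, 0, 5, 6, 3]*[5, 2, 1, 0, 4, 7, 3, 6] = [1, 2, 4, 6, 5, 7, 3, 0]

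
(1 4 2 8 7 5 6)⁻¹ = (1 6 5 7 8 2 4)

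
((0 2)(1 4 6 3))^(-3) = (0 2)(1 4 6 3)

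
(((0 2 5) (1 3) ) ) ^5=(0 5 2) (1 3) 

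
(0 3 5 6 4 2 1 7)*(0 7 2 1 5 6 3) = (1 2 5 3 6 4)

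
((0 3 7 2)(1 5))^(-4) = ()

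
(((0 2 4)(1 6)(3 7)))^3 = (1 6)(3 7)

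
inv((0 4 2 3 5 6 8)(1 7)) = (0 8 6 5 3 2 4)(1 7)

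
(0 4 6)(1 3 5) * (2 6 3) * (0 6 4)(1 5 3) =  (1 2 4)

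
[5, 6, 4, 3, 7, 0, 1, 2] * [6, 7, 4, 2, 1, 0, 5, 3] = [0, 5, 1, 2, 3, 6, 7, 4]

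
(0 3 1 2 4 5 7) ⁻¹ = (0 7 5 4 2 1 3) 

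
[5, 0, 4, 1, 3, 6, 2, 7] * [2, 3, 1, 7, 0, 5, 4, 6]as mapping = [0→5, 1→2, 2→0, 3→3, 4→7, 5→4, 6→1, 7→6]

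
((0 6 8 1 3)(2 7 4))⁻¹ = (0 3 1 8 6)(2 4 7)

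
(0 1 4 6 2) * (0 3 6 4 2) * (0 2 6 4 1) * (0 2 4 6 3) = (0 2)(1 3 6 4)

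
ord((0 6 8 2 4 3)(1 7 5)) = 6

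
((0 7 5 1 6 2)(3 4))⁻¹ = (0 2 6 1 5 7)(3 4)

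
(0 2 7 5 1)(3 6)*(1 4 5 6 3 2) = (0 1)(2 7 6)(4 5)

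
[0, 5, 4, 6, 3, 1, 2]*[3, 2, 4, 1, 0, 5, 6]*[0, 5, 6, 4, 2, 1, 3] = [4, 1, 0, 3, 5, 6, 2]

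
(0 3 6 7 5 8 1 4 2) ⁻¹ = (0 2 4 1 8 5 7 6 3) 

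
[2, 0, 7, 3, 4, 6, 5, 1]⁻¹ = [1, 7, 0, 3, 4, 6, 5, 2]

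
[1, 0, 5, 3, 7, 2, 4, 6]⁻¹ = [1, 0, 5, 3, 6, 2, 7, 4]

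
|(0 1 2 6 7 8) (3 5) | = 6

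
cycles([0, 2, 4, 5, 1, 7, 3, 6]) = (1 2 4)(3 5 7 6)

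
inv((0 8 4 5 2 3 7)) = (0 7 3 2 5 4 8)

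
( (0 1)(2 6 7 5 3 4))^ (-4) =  (2 7 3)(4 6 5)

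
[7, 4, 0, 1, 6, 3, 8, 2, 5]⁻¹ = [2, 3, 7, 5, 1, 8, 4, 0, 6]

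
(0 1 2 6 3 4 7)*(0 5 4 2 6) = (0 1 6 3 2)(4 7 5)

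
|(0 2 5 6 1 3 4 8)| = 8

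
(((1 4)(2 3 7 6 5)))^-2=(2 6 3 5 7)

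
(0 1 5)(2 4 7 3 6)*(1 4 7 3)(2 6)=(0 4 3 2 7 1 5)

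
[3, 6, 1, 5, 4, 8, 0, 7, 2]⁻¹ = [6, 2, 8, 0, 4, 3, 1, 7, 5]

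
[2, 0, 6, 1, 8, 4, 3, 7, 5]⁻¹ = [1, 3, 0, 6, 5, 8, 2, 7, 4]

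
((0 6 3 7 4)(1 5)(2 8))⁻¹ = (0 4 7 3 6)(1 5)(2 8)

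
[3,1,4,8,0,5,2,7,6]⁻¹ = [4,1,6,0,2,5,8,7,3]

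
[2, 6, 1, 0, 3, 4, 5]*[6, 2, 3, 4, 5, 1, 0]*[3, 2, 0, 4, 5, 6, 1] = [4, 3, 0, 1, 5, 6, 2]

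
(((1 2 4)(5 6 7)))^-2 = (1 2 4)(5 6 7)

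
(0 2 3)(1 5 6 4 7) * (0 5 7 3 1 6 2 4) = (0 4 3 5 2 1 7 6)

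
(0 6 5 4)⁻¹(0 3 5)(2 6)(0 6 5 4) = (2 5)(3 4 6)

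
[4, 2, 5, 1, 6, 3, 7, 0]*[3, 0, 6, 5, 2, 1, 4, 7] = [2, 6, 1, 0, 4, 5, 7, 3]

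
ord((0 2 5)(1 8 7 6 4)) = 15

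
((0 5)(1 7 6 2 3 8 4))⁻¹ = (0 5)(1 4 8 3 2 6 7)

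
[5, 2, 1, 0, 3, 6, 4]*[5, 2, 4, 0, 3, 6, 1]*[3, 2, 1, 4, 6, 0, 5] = [5, 6, 1, 0, 3, 2, 4]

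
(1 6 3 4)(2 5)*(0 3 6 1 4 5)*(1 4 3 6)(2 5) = (0 6 1 4 3 2)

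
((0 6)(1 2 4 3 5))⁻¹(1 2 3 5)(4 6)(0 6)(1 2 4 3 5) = (0 3)(1 2 4 5)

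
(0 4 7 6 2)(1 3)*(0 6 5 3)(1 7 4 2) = (0 2 6 1)(3 7 5)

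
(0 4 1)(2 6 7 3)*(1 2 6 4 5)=(0 5 1)(2 4)(3 6 7)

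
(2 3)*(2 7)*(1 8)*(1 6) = (1 8 6)(2 3 7)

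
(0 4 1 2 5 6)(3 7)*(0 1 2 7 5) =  (0 4 2)(1 7 3 5 6)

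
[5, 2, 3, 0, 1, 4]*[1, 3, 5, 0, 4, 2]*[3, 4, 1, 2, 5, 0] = [1, 0, 3, 4, 2, 5]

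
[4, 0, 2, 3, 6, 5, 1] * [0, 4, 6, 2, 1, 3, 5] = [1, 0, 6, 2, 5, 3, 4]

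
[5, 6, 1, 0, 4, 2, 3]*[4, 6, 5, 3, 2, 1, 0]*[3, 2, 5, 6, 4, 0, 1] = [2, 3, 1, 4, 5, 0, 6]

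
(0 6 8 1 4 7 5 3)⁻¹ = (0 3 5 7 4 1 8 6)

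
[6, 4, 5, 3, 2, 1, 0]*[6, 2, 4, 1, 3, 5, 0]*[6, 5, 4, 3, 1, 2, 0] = [6, 3, 2, 5, 1, 4, 0] 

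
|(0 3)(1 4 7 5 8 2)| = 6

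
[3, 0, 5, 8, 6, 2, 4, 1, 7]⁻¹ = [1, 7, 5, 0, 6, 2, 4, 8, 3]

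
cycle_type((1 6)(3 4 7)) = 2.3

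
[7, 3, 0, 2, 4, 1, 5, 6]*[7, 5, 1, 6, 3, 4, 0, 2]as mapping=[0→2, 1→6, 2→7, 3→1, 4→3, 5→5, 6→4, 7→0]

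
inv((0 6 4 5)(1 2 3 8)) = (0 5 4 6)(1 8 3 2)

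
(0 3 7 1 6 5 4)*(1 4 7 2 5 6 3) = (0 1 3 2 5 7 4)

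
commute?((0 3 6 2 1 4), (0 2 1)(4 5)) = no:(0 3 6 2 1 4) * (0 2 1)(4 5) = (0 3 6 1 5 4 2), (0 2 1)(4 5) * (0 3 6 2 1 4) = (0 1 3 6 2 4 5)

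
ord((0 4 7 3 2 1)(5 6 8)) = 6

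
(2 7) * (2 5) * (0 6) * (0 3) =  (0 6 3)(2 7 5)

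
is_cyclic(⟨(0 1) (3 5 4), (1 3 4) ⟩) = no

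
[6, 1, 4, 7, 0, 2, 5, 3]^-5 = [0, 1, 2, 7, 4, 5, 6, 3]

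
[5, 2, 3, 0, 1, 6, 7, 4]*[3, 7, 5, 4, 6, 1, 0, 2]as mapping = [0→1, 1→5, 2→4, 3→3, 4→7, 5→0, 6→2, 7→6]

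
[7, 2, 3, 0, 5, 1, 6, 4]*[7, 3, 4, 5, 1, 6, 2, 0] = [0, 4, 5, 7, 6, 3, 2, 1]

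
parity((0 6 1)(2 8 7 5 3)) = even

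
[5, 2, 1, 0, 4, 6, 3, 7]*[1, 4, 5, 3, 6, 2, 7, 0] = [2, 5, 4, 1, 6, 7, 3, 0]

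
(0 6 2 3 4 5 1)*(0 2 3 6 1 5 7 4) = (0 1 2 6 3)(4 7)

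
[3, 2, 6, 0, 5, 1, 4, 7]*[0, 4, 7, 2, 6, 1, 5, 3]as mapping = [0→2, 1→7, 2→5, 3→0, 4→1, 5→4, 6→6, 7→3]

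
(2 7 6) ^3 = () 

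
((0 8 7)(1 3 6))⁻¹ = (0 7 8)(1 6 3)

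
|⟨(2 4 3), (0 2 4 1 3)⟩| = 60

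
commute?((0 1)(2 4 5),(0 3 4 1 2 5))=no:(0 1)(2 4 5)*(0 3 4 1 2 5)=(0 2 1 3 4),(0 3 4 1 2 5)*(0 1)(2 4 5)=(0 3 5 1 4)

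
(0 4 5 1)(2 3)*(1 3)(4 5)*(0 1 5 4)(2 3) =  (0 4)(2 5)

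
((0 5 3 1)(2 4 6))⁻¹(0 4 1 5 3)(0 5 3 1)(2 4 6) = (0 3 1 5 6)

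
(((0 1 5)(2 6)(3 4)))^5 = (0 5 1)(2 6)(3 4)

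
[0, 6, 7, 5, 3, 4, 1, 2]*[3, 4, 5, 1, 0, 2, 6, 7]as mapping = [0→3, 1→6, 2→7, 3→2, 4→1, 5→0, 6→4, 7→5]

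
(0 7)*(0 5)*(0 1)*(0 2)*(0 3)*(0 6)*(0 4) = (0 7 5 1 2 3 6 4)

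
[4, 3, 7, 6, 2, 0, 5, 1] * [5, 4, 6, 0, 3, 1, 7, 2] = [3, 0, 2, 7, 6, 5, 1, 4]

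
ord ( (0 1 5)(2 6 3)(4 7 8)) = 3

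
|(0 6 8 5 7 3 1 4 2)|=9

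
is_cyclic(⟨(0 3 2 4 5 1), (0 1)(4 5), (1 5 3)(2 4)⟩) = no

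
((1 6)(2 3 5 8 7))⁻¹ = (1 6)(2 7 8 5 3)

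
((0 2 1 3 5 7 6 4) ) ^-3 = (0 7 1 4 5 2 6 3) 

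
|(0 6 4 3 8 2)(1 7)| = 6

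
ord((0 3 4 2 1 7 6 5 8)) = 9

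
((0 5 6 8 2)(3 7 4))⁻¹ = (0 2 8 6 5)(3 4 7)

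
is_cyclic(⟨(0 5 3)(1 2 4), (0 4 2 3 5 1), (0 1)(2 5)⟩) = no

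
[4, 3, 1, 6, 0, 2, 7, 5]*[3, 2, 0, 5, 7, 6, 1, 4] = [7, 5, 2, 1, 3, 0, 4, 6]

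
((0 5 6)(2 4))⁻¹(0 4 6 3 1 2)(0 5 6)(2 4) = (0 3 1 4 5 2)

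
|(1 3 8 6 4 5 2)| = 7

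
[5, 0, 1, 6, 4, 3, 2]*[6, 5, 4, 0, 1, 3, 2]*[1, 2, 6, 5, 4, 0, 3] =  [5, 3, 0, 6, 2, 1, 4]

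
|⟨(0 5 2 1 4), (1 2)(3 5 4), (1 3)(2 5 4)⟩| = 720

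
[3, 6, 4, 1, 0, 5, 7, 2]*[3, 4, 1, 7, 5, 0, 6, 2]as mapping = [0→7, 1→6, 2→5, 3→4, 4→3, 5→0, 6→2, 7→1]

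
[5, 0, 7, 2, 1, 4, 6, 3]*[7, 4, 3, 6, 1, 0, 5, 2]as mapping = [0→0, 1→7, 2→2, 3→3, 4→4, 5→1, 6→5, 7→6]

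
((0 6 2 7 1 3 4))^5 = (0 3 7 6 4 1 2)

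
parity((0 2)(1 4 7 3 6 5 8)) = odd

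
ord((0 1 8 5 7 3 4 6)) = 8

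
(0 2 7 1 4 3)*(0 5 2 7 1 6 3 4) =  (0 7 6 3 5 2 1)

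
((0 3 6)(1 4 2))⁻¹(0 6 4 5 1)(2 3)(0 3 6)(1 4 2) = (0 2 5 4 3)(1 6)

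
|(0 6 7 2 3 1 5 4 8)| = 9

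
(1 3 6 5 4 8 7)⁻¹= (1 7 8 4 5 6 3)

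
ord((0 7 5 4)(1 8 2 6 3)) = 20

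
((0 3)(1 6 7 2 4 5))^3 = (0 3)(1 2)(4 6)(5 7)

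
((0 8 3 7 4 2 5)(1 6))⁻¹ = (0 5 2 4 7 3 8)(1 6)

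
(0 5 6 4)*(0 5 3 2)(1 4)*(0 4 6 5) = (0 3 2 4)(1 6)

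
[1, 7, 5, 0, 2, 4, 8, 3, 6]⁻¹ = [3, 0, 4, 7, 5, 2, 8, 1, 6]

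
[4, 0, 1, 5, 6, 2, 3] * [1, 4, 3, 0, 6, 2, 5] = [6, 1, 4, 2, 5, 3, 0]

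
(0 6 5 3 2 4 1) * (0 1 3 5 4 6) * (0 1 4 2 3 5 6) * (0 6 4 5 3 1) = (1 5 4 3)(2 6)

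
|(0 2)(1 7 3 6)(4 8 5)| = 12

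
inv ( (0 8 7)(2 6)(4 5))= (0 7 8)(2 6)(4 5)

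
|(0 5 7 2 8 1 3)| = 7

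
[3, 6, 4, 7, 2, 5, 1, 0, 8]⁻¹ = [7, 6, 4, 0, 2, 5, 1, 3, 8]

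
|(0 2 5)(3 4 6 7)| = 12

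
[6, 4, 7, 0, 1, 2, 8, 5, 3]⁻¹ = [3, 4, 5, 8, 1, 7, 0, 2, 6]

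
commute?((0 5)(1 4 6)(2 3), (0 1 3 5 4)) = no:(0 5)(1 4 6)(2 3) * (0 1 3 5 4) = (0 4 6 3 2 5 1), (0 1 3 5 4) * (0 5)(1 4 6)(2 3) = (0 4 5 6 1 2 3)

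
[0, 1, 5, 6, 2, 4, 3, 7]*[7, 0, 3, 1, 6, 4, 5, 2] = [7, 0, 4, 5, 3, 6, 1, 2]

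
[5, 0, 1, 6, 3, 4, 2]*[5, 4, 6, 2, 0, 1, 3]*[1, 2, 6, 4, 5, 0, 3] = [2, 0, 5, 4, 6, 1, 3]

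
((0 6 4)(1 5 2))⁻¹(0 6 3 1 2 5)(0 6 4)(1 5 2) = (1 2 6 4 3 5)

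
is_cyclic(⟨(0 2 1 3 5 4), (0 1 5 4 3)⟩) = no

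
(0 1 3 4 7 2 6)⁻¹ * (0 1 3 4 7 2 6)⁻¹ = (0 2 4 1 6 7 3)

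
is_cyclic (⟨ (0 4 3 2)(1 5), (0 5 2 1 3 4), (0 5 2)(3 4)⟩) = no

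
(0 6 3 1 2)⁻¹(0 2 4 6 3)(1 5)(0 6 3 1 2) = (0 4 3 1 6)(2 5)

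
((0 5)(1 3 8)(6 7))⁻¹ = (0 5)(1 8 3)(6 7)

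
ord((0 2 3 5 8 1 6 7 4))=9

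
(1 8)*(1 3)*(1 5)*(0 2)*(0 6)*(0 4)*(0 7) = (0 2 6 4 7)(1 8 3 5)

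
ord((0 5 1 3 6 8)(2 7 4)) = 6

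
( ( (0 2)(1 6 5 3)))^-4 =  ()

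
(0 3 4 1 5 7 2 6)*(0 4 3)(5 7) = (1 7 2 6 4)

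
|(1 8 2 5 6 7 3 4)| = 8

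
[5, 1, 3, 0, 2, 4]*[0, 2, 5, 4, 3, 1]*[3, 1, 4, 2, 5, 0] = [1, 4, 5, 3, 0, 2]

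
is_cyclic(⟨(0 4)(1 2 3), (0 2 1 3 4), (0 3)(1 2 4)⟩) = no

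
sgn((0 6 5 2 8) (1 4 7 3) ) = -1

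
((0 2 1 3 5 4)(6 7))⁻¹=(0 4 5 3 1 2)(6 7)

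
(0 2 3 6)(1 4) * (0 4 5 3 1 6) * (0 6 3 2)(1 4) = (1 5 2 4 3 6)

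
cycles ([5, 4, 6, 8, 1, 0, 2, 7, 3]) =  (0 5)(1 4)(2 6)(3 8)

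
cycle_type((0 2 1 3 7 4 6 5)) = 8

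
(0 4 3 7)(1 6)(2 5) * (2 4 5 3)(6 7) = (0 5 4 2 3 6 1 7)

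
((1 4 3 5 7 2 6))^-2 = (1 2 5 4 6 7 3)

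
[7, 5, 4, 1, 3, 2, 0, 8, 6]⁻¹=[6, 3, 5, 4, 2, 1, 8, 0, 7]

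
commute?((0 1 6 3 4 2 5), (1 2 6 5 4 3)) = no:(0 1 6 3 4 2 5)*(1 2 6 5 4 3) = (0 2 4 6 1 5), (1 2 6 5 4 3)*(0 1 6 3 4 2 5) = (0 1 5 2 3 6)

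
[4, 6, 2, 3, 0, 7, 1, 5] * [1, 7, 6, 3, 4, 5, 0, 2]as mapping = [0→4, 1→0, 2→6, 3→3, 4→1, 5→2, 6→7, 7→5]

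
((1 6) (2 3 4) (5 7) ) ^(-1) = (1 6) (2 4 3) (5 7) 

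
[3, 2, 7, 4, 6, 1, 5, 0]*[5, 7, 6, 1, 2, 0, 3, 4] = [1, 6, 4, 2, 3, 7, 0, 5]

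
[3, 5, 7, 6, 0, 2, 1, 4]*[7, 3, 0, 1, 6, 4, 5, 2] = [1, 4, 2, 5, 7, 0, 3, 6]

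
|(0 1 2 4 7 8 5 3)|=8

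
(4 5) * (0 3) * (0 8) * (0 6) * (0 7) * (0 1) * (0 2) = (0 3 8 6 7 1 2)(4 5)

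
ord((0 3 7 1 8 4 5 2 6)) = 9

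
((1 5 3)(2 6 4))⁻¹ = (1 3 5)(2 4 6)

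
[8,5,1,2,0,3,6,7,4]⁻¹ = [4,2,3,5,8,1,6,7,0]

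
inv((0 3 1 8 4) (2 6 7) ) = (0 4 8 1 3) (2 7 6) 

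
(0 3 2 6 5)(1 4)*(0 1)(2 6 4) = (0 3 6 5 1 2 4)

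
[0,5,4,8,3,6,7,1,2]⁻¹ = [0,7,8,4,2,1,5,6,3]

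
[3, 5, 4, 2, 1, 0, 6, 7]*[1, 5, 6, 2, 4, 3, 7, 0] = [2, 3, 4, 6, 5, 1, 7, 0]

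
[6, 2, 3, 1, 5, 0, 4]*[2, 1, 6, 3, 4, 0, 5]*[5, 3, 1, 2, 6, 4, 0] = [4, 0, 2, 3, 5, 1, 6]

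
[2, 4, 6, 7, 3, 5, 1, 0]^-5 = [6, 3, 1, 0, 7, 5, 4, 2]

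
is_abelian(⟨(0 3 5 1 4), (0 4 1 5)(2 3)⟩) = no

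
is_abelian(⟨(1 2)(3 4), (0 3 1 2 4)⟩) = no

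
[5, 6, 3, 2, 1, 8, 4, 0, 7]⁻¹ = [7, 4, 3, 2, 6, 0, 1, 8, 5]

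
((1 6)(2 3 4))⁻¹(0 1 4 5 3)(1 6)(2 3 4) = (0 6 2 5 4)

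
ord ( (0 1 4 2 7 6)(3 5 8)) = 6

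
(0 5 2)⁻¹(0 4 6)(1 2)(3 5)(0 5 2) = (0 1)(2 3)(4 6 5)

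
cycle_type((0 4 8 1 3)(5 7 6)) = 3.5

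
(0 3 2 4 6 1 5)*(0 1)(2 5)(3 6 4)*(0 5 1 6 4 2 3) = (0 4 2)(1 3)(5 6)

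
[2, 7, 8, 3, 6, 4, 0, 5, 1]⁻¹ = [6, 8, 0, 3, 5, 7, 4, 1, 2]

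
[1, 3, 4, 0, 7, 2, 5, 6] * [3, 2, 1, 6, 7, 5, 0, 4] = [2, 6, 7, 3, 4, 1, 5, 0]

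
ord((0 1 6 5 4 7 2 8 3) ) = 9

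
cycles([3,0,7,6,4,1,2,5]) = (0 3 6 2 7 5 1)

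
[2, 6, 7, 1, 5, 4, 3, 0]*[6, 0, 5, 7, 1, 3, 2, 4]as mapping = [0→5, 1→2, 2→4, 3→0, 4→3, 5→1, 6→7, 7→6]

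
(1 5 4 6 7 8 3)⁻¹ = (1 3 8 7 6 4 5)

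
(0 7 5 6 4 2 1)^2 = (0 5 4 1 7 6 2)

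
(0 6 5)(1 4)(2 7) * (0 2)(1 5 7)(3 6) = (0 3 6 7)(1 4 5 2)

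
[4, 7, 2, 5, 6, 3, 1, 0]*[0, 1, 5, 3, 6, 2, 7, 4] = [6, 4, 5, 2, 7, 3, 1, 0]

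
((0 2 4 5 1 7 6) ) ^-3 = (0 1 2 7 4 6 5) 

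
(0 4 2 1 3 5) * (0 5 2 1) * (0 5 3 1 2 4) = (2 5 3 4)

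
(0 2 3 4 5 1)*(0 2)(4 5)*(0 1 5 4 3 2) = (0 1)(3 4)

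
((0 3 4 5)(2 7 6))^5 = (0 3 4 5)(2 6 7)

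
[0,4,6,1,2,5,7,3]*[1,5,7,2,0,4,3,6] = [1,0,3,5,7,4,6,2]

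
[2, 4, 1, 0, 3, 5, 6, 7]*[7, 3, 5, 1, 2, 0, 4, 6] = [5, 2, 3, 7, 1, 0, 4, 6] 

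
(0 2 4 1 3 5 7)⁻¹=(0 7 5 3 1 4 2)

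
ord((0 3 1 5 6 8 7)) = 7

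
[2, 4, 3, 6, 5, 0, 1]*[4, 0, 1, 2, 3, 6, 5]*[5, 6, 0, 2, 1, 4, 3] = [6, 2, 0, 4, 3, 1, 5]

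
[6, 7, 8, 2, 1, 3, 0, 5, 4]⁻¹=[6, 4, 3, 5, 8, 7, 0, 1, 2]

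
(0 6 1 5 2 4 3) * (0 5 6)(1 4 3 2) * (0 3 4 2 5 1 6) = (0 3 1)(2 4 5 6)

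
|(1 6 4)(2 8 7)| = 3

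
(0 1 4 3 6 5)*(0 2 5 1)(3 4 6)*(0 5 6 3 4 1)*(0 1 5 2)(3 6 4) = (0 2 4 5)(1 6)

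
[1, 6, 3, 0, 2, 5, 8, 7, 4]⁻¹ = [3, 0, 4, 2, 8, 5, 1, 7, 6]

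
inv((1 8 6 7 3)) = (1 3 7 6 8)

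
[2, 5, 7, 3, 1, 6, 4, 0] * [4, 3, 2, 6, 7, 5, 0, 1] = [2, 5, 1, 6, 3, 0, 7, 4]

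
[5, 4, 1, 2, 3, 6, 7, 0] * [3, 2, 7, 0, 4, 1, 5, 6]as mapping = [0→1, 1→4, 2→2, 3→7, 4→0, 5→5, 6→6, 7→3]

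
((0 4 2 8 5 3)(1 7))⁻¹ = (0 3 5 8 2 4)(1 7)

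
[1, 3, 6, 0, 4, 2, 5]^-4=[3, 0, 5, 1, 4, 6, 2]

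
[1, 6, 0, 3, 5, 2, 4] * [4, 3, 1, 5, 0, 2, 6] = [3, 6, 4, 5, 2, 1, 0]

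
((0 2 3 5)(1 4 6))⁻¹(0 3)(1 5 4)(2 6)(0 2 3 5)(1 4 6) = (0 6 4)(1 3)(2 5)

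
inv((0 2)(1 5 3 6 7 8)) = (0 2)(1 8 7 6 3 5)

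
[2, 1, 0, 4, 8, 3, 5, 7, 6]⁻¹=[2, 1, 0, 5, 3, 6, 8, 7, 4]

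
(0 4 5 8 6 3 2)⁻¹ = (0 2 3 6 8 5 4)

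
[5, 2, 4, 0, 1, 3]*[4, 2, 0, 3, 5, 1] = [1, 0, 5, 4, 2, 3]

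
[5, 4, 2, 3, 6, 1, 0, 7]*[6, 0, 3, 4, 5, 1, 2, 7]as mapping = [0→1, 1→5, 2→3, 3→4, 4→2, 5→0, 6→6, 7→7]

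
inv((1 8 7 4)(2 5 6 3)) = (1 4 7 8)(2 3 6 5)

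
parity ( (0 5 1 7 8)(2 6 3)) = even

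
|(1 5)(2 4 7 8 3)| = 10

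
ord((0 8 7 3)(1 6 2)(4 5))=12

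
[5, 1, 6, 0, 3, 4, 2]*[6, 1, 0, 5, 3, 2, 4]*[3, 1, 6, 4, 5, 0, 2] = [6, 1, 5, 2, 0, 4, 3]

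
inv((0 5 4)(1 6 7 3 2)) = (0 4 5)(1 2 3 7 6)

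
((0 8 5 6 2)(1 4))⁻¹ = (0 2 6 5 8)(1 4)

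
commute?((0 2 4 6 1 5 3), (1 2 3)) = no:(0 2 4 6 1 5 3)*(1 2 3) = (0 3)(1 5)(2 4 6), (1 2 3)*(0 2 4 6 1 5 3) = (0 2)(1 4 6)(3 5)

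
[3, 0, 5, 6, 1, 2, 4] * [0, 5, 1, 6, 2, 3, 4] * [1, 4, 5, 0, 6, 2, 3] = [3, 1, 0, 6, 2, 4, 5]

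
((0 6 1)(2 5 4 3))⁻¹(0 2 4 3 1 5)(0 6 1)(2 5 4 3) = (0 4 6 5 3 2)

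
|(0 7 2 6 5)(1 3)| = 10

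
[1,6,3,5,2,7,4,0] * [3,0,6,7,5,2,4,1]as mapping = [0→0,1→4,2→7,3→2,4→6,5→1,6→5,7→3]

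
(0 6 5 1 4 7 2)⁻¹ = (0 2 7 4 1 5 6)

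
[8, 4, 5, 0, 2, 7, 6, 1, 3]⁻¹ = [3, 7, 4, 8, 1, 2, 6, 5, 0]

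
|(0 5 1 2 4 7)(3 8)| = 6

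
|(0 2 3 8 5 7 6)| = 7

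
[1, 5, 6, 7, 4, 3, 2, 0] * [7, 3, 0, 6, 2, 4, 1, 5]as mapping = [0→3, 1→4, 2→1, 3→5, 4→2, 5→6, 6→0, 7→7]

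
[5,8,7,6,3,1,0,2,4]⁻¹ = [6,5,7,4,8,0,3,2,1]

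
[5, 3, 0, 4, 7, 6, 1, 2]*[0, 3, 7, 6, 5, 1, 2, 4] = [1, 6, 0, 5, 4, 2, 3, 7]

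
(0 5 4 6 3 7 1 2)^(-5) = (0 6 1 5 3 2 4 7)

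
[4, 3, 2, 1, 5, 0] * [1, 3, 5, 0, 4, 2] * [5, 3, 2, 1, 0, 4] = [0, 5, 4, 1, 2, 3]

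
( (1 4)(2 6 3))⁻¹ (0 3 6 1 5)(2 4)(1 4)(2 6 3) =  (0 2 3 4 5)(1 6)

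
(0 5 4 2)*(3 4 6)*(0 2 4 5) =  (3 5 6)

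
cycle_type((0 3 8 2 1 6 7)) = 7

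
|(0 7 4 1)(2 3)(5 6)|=4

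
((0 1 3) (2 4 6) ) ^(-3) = () 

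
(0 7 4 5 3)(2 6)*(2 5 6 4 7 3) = (0 3)(2 4 6 5)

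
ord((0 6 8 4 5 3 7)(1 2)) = 14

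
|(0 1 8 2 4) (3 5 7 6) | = 20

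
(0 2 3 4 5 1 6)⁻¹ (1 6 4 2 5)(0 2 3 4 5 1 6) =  (0 5 3 1 6)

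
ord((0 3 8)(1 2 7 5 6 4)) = 6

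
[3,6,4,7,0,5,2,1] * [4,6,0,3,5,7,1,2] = [3,1,5,2,4,7,0,6]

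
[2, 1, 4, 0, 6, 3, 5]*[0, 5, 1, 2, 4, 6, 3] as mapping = [0→1, 1→5, 2→4, 3→0, 4→3, 5→2, 6→6] 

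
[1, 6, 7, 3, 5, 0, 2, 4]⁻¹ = [5, 0, 6, 3, 7, 4, 1, 2]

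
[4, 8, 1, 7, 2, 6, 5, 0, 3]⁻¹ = [7, 2, 4, 8, 0, 6, 5, 3, 1]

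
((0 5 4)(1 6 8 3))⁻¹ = (0 4 5)(1 3 8 6)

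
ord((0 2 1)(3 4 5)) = 3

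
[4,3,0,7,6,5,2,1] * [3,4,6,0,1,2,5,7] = [1,0,3,7,5,2,6,4]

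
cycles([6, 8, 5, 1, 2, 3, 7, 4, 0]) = (0 6 7 4 2 5 3 1 8)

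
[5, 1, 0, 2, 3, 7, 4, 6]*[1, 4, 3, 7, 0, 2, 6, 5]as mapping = [0→2, 1→4, 2→1, 3→3, 4→7, 5→5, 6→0, 7→6]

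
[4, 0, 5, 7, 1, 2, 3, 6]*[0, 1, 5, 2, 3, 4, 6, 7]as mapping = [0→3, 1→0, 2→4, 3→7, 4→1, 5→5, 6→2, 7→6]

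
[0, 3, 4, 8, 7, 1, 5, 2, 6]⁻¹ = [0, 5, 7, 1, 2, 6, 8, 4, 3]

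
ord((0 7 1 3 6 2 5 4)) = 8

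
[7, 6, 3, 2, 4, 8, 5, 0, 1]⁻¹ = [7, 8, 3, 2, 4, 6, 1, 0, 5]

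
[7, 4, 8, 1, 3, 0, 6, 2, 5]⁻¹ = [5, 3, 7, 4, 1, 8, 6, 0, 2]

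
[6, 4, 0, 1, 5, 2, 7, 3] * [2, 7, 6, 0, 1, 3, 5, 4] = [5, 1, 2, 7, 3, 6, 4, 0]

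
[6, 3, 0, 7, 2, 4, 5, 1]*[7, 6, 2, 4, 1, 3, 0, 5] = [0, 4, 7, 5, 2, 1, 3, 6] 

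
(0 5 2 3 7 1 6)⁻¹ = (0 6 1 7 3 2 5)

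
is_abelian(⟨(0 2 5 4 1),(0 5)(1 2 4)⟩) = no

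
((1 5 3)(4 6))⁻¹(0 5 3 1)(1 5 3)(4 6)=(0 3 1 5)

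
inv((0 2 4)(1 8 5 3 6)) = (0 4 2)(1 6 3 5 8)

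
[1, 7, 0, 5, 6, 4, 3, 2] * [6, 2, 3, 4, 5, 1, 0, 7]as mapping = [0→2, 1→7, 2→6, 3→1, 4→0, 5→5, 6→4, 7→3]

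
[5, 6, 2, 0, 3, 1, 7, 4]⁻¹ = [3, 5, 2, 4, 7, 0, 1, 6]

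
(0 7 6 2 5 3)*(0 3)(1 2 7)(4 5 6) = (0 1 2 6 7 4 5)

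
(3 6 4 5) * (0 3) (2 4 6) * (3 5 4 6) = (0 5) (2 6 3) 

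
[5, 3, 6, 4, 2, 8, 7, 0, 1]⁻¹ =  [7, 8, 4, 1, 3, 0, 2, 6, 5]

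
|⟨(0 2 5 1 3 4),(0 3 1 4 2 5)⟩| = 720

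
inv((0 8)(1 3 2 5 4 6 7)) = (0 8)(1 7 6 4 5 2 3)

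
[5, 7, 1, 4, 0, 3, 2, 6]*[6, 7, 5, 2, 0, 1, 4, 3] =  [1, 3, 7, 0, 6, 2, 5, 4]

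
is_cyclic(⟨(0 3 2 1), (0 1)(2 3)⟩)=no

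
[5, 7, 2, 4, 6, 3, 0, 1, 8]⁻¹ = [6, 7, 2, 5, 3, 0, 4, 1, 8]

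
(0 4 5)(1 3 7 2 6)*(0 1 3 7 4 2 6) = (0 2)(1 7 6 3 4 5)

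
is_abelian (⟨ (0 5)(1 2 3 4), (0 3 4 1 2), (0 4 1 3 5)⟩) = no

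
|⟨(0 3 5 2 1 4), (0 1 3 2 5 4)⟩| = 720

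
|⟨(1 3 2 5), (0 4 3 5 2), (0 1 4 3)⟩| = 720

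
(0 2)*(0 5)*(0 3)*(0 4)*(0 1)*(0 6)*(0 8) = (0 2 5 3 4 1 6 8) 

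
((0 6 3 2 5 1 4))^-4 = (0 2 4 3 1 6 5)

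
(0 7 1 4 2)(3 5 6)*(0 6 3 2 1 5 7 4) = (0 4 1)(2 6)(3 7 5)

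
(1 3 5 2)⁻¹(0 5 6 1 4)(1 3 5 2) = (0 2 6 3 4)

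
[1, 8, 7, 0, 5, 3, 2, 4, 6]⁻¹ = [3, 0, 6, 5, 7, 4, 8, 2, 1]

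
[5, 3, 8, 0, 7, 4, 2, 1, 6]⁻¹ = [3, 7, 6, 1, 5, 0, 8, 4, 2]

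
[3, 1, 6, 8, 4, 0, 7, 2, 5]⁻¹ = [5, 1, 7, 0, 4, 8, 2, 6, 3]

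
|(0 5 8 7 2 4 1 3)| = 8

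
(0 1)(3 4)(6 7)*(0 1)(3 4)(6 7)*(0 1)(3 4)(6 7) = (0 1)(3 4)(6 7)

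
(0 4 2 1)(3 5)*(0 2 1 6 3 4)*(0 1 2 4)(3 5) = (0 1 4 2 6 5)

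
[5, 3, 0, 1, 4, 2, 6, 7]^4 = [5, 1, 0, 3, 4, 2, 6, 7]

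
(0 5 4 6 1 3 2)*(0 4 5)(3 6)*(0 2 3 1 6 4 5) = (0 2 5)(1 4)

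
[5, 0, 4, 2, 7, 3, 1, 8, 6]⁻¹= [1, 6, 3, 5, 2, 0, 8, 4, 7]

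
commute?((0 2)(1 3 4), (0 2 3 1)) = no:(0 2)(1 3 4) * (0 2 3 1) = (0 3 4), (0 2 3 1) * (0 2)(1 3 4) = (1 2 4)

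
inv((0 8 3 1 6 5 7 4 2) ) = (0 2 4 7 5 6 1 3 8) 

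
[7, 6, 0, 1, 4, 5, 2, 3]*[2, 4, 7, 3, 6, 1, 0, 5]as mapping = [0→5, 1→0, 2→2, 3→4, 4→6, 5→1, 6→7, 7→3]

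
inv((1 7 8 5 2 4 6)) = (1 6 4 2 5 8 7)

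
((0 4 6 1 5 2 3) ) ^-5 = (0 6 5 3 4 1 2) 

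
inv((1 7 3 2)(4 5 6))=(1 2 3 7)(4 6 5)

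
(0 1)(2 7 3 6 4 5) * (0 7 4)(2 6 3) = (0 1 7 2 4 5 6)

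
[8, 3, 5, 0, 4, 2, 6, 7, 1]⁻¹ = [3, 8, 5, 1, 4, 2, 6, 7, 0]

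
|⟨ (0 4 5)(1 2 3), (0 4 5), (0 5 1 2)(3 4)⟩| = 360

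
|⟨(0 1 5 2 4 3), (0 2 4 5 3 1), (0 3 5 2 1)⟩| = 720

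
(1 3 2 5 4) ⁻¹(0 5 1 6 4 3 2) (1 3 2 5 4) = (0 4 3 6 1 2 5) 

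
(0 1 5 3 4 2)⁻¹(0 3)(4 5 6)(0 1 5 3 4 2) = (1 4)(2 3 6)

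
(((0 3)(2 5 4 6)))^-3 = (0 3)(2 5 4 6)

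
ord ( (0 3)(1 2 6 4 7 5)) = 6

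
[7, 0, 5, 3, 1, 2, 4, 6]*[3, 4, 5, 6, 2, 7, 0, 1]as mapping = [0→1, 1→3, 2→7, 3→6, 4→4, 5→5, 6→2, 7→0]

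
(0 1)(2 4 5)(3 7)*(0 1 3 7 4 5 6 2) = (0 3 4 6 2 5)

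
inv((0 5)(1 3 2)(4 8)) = (0 5)(1 2 3)(4 8)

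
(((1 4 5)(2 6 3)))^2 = (1 5 4)(2 3 6)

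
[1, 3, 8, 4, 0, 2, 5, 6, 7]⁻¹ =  [4, 0, 5, 1, 3, 6, 7, 8, 2]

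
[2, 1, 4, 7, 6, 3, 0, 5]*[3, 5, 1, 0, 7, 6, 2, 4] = [1, 5, 7, 4, 2, 0, 3, 6]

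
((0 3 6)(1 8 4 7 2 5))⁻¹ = (0 6 3)(1 5 2 7 4 8)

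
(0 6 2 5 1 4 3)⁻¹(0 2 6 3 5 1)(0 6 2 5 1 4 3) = (0 1 4 6 5 2)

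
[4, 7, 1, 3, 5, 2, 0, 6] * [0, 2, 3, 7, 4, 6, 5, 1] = [4, 1, 2, 7, 6, 3, 0, 5]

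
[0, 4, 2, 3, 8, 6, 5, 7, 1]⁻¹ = [0, 8, 2, 3, 1, 6, 5, 7, 4]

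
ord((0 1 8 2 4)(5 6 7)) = 15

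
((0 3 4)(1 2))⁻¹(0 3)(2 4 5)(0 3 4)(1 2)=(0 5 1)(3 4)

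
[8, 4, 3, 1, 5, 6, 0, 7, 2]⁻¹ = [6, 3, 8, 2, 1, 4, 5, 7, 0]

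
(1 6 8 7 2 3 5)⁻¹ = (1 5 3 2 7 8 6)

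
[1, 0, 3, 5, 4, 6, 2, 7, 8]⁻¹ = [1, 0, 6, 2, 4, 3, 5, 7, 8]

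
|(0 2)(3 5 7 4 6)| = 10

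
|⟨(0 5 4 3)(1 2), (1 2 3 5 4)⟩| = 360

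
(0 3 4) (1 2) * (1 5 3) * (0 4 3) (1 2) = (0 2 5) 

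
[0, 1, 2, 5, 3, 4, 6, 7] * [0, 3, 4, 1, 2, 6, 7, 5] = [0, 3, 4, 6, 1, 2, 7, 5]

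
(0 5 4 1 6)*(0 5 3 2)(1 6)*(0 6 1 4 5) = (0 3 2 6)(1 4)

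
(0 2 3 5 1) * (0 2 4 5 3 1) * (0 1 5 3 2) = (0 4 3 2 5 1) 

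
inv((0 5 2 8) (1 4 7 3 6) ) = (0 8 2 5) (1 6 3 7 4) 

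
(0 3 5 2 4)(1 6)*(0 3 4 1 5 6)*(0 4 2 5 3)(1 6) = (0 2 6 3 1 4)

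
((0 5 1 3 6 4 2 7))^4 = (0 6)(1 2)(3 7)(4 5)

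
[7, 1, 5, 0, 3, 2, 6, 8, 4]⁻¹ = [3, 1, 5, 4, 8, 2, 6, 0, 7]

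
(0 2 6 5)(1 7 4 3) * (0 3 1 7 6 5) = (0 2 5 3 7 4 1 6)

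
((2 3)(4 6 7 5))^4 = ()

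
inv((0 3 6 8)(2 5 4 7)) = (0 8 6 3)(2 7 4 5)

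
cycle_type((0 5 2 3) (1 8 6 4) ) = 4^2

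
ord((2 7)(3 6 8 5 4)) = 10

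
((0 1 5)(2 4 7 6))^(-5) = (0 1 5)(2 6 7 4)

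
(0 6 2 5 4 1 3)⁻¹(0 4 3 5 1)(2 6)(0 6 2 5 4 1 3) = (0 4 3 6 1)(2 5)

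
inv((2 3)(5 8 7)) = (2 3)(5 7 8)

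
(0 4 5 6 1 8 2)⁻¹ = (0 2 8 1 6 5 4)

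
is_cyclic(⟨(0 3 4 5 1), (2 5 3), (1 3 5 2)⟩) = no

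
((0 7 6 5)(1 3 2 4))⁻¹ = (0 5 6 7)(1 4 2 3)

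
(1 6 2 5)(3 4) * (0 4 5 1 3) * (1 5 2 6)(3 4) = (0 3 2 5 4)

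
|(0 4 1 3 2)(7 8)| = 10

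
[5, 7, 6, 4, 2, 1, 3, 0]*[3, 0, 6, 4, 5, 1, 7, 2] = [1, 2, 7, 5, 6, 0, 4, 3]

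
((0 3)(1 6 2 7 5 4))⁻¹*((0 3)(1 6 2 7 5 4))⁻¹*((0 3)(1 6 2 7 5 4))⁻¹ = (0 3)(1 7)(2 4)(5 6)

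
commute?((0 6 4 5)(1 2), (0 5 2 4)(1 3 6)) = no:(0 6 4 5)(1 2)*(0 5 2 4)(1 3 6) = (0 1 4 2 3 6), (0 5 2 4)(1 3 6)*(0 6 4 5)(1 2) = (1 3 4 6 2 5)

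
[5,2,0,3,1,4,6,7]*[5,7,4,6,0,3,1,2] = [3,4,5,6,7,0,1,2]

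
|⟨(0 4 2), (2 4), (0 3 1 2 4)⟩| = 120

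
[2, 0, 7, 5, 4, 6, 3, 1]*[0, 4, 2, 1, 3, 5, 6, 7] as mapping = [0→2, 1→0, 2→7, 3→5, 4→3, 5→6, 6→1, 7→4] 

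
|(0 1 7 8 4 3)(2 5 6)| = 6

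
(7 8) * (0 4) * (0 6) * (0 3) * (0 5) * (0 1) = (0 4 6 3 5 1)(7 8)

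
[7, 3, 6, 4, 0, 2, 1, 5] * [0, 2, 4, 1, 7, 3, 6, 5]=[5, 1, 6, 7, 0, 4, 2, 3]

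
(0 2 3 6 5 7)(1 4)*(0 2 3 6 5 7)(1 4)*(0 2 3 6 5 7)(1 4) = (0 6)(1 4)(2 5)(3 7)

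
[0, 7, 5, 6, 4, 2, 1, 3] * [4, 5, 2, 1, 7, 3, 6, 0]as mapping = [0→4, 1→0, 2→3, 3→6, 4→7, 5→2, 6→5, 7→1]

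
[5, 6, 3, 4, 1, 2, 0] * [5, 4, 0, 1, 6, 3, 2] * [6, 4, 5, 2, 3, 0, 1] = [2, 5, 4, 1, 3, 6, 0]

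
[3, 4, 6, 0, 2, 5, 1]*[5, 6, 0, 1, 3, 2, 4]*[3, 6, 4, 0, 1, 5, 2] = [6, 0, 1, 5, 3, 4, 2]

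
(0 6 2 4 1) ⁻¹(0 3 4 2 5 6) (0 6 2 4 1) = (1 4 5 2 6 3) 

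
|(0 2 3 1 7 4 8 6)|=8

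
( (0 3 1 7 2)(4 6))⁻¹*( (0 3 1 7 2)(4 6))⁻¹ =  (0 7 3 2 1)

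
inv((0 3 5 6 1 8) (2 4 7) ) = (0 8 1 6 5 3) (2 7 4) 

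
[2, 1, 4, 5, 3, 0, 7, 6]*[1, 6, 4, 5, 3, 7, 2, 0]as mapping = [0→4, 1→6, 2→3, 3→7, 4→5, 5→1, 6→0, 7→2]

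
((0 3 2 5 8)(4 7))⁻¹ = (0 8 5 2 3)(4 7)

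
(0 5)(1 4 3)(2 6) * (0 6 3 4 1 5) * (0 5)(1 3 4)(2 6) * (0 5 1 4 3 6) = (0 1 6)(2 3 5)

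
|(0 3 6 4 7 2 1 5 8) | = 9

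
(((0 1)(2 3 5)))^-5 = (0 1)(2 3 5)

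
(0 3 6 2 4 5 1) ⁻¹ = (0 1 5 4 2 6 3) 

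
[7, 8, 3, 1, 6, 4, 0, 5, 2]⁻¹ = [6, 3, 8, 2, 5, 7, 4, 0, 1]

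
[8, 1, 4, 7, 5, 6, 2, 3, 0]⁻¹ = [8, 1, 6, 7, 2, 4, 5, 3, 0]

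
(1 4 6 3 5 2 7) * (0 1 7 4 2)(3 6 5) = (0 1 2 4 5)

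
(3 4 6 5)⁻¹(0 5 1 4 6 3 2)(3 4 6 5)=(0 3 1 6 5 4 2)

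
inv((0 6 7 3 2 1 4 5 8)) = (0 8 5 4 1 2 3 7 6)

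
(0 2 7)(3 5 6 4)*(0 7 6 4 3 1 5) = (0 2 6 3)(1 5 4)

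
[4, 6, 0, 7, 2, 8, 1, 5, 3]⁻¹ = [2, 6, 4, 8, 0, 7, 1, 3, 5]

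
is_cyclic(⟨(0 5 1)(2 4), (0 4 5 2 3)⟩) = no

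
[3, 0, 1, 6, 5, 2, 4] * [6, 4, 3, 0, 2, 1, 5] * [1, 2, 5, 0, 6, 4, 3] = [1, 3, 6, 4, 2, 0, 5]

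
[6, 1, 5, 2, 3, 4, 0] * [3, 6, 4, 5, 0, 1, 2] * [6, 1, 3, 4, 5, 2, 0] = [3, 0, 1, 5, 2, 6, 4]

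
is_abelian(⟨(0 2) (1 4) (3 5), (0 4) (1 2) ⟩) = yes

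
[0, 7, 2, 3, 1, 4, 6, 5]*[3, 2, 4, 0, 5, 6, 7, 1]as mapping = [0→3, 1→1, 2→4, 3→0, 4→2, 5→5, 6→7, 7→6]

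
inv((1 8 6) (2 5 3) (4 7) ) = (1 6 8) (2 3 5) (4 7) 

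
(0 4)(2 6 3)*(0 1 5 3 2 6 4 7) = (0 7)(1 5 3 6 2 4)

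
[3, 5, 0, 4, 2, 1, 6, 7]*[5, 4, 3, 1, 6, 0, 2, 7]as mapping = [0→1, 1→0, 2→5, 3→6, 4→3, 5→4, 6→2, 7→7]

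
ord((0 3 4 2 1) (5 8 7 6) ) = 20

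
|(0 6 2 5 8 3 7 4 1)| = 9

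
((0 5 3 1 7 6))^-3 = (0 1)(3 6)(5 7)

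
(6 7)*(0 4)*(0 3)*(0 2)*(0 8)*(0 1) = (0 4 3 2 8 1)(6 7)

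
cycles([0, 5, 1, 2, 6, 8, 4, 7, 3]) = (1 5 8 3 2) (4 6) 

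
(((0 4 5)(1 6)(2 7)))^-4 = (0 5 4)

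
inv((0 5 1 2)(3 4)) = (0 2 1 5)(3 4)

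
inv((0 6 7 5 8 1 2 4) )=(0 4 2 1 8 5 7 6) 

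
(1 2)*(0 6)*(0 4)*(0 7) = (0 6 4 7)(1 2)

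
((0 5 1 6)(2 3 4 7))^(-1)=(0 6 1 5)(2 7 4 3)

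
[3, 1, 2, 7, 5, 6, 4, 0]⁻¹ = [7, 1, 2, 0, 6, 4, 5, 3]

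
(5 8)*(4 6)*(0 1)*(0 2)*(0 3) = (0 1 2 3)(4 6)(5 8)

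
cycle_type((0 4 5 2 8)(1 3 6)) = 3.5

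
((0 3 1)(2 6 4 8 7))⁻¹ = (0 1 3)(2 7 8 4 6)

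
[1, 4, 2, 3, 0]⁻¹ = [4, 0, 2, 3, 1]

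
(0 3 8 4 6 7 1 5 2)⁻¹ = (0 2 5 1 7 6 4 8 3)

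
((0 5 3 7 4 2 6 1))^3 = (0 7 6 5 4 1 3 2)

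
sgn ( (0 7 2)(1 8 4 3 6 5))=-1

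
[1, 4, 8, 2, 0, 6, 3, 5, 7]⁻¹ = [4, 0, 3, 6, 1, 7, 5, 8, 2]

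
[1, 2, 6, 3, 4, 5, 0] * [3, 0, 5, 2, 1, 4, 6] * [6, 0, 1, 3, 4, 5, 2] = [6, 5, 2, 1, 0, 4, 3]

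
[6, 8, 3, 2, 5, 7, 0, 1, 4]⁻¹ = [6, 7, 3, 2, 8, 4, 0, 5, 1]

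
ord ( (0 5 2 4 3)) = 5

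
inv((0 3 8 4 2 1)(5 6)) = (0 1 2 4 8 3)(5 6)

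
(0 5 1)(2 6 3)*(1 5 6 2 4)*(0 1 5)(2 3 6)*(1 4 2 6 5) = (0 6 5)(1 4)(2 3)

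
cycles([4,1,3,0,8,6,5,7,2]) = (0 4 8 2 3)(5 6)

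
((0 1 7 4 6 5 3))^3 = (0 4 3 7 5 1 6)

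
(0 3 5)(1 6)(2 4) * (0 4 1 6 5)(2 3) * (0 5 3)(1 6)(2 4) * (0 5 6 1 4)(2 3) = (1 2)(3 6 4 5)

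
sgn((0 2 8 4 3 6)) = -1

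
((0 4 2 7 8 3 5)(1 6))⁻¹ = (0 5 3 8 7 2 4)(1 6)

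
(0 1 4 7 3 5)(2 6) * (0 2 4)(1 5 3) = (0 5 2 6 4 7 1)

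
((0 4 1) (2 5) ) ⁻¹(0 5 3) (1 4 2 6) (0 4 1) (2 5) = (0 1 5 6) (2 3 4) 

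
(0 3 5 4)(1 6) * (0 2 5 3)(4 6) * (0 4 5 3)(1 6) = (0 4 2 3)(1 5)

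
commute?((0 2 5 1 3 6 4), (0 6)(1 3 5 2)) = no:(0 2 5 1 3 6 4)*(0 6)(1 3 5 2) = (0 1 5 3)(4 6), (0 6)(1 3 5 2)*(0 2 5 1 3 6 4) = (0 4)(1 6 2 3)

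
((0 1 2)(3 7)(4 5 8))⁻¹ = (0 2 1)(3 7)(4 8 5)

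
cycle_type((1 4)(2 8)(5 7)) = 2^3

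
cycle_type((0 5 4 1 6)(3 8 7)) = 3.5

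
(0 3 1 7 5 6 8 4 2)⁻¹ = (0 2 4 8 6 5 7 1 3)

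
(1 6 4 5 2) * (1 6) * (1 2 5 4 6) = (1 2)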